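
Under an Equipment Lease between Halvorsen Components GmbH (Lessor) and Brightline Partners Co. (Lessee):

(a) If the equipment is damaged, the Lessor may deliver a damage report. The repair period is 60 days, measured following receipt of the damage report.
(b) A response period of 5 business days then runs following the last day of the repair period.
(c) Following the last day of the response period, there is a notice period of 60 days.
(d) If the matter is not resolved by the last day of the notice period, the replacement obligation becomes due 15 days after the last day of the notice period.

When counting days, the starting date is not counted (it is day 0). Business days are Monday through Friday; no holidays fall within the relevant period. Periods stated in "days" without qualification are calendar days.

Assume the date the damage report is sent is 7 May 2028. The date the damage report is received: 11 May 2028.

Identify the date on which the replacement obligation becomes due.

30 September 2028

The last day of the repair period: 11 May 2028 + 60 days = 10 July 2028.
The last day of the response period: counting 5 business days from Monday, 10 July 2028 (Jul 11, Jul 12, Jul 13, Jul 14, Jul 17, skipping weekends) reaches Monday, 17 July 2028.
Adding 60 calendar days to 17 July 2028 gives 15 September 2028, which is the last day of the notice period.
The date on which the replacement obligation becomes due: 15 September 2028 + 15 days = 30 September 2028.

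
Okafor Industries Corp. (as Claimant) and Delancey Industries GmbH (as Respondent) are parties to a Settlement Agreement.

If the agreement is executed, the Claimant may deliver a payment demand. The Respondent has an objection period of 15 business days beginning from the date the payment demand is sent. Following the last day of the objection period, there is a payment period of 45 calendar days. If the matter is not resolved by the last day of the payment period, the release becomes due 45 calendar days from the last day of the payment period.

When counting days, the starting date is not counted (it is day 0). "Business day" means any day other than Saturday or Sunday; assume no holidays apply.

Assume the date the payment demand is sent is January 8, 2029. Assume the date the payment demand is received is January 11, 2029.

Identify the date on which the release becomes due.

April 29, 2029

From Monday, January 8, 2029, 15 business days (Jan 9, Jan 10, Jan 11, Jan 12, …, Jan 25, Jan 26, Jan 29, skipping weekends) brings us to Monday, January 29, 2029, which is the last day of the objection period.
The last day of the payment period: 45 calendar days after January 29, 2029 is March 15, 2029.
The date on which the release becomes due: March 15, 2029 + 45 days = April 29, 2029.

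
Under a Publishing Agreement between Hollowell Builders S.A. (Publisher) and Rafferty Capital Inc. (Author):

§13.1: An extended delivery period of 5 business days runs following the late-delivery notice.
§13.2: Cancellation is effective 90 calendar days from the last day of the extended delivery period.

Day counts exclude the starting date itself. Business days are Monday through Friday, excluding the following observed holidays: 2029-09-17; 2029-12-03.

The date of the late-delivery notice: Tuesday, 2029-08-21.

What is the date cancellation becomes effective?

2029-11-26

From Tuesday, 2029-08-21, 5 business days (Aug 22, Aug 23, Aug 24, Aug 27, Aug 28, skipping weekends) brings us to Tuesday, 2029-08-28, which is the last day of the extended delivery period.
Adding 90 calendar days to 2029-08-28 gives 2029-11-26, which is the date cancellation becomes effective.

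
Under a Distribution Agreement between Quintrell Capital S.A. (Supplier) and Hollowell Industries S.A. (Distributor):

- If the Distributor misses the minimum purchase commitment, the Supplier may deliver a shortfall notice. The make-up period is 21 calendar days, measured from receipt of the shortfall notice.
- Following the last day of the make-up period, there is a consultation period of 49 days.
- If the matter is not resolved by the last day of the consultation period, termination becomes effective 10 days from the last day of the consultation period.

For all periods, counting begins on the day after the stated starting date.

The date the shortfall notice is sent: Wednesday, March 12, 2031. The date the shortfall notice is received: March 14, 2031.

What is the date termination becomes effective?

Adding 21 calendar days to March 14, 2031 gives April 4, 2031, which is the last day of the make-up period.
Adding 49 calendar days to April 4, 2031 gives May 23, 2031, which is the last day of the consultation period.
The date termination becomes effective: May 23, 2031 + 10 days = June 2, 2031.

June 2, 2031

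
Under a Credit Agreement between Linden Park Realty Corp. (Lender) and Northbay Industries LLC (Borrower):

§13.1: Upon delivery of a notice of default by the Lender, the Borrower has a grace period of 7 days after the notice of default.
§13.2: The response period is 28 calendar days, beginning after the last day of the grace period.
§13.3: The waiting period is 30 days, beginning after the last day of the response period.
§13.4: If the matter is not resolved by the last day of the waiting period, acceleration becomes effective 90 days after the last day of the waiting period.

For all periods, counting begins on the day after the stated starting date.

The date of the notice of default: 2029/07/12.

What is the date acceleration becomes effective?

The last day of the grace period: 2029/07/12 + 7 days = 2029/07/19.
The last day of the response period: 2029/07/19 + 28 days = 2029/08/16.
The last day of the waiting period: 2029/08/16 + 30 days = 2029/09/15.
The date acceleration becomes effective: 90 calendar days after 2029/09/15 is 2029/12/14.

2029/12/14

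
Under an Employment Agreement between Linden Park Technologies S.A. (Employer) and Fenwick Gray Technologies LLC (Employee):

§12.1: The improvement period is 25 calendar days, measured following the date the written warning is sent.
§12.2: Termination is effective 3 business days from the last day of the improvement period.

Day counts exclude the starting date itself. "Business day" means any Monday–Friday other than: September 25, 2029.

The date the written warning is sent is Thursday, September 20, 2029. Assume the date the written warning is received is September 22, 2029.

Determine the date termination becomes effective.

October 18, 2029

Adding 25 calendar days to September 20, 2029 gives October 15, 2029, which is the last day of the improvement period.
The date termination becomes effective: 3 business days after Monday, October 15, 2029, skipping weekends — Oct 16, Oct 17, Oct 18 — lands on Thursday, October 18, 2029.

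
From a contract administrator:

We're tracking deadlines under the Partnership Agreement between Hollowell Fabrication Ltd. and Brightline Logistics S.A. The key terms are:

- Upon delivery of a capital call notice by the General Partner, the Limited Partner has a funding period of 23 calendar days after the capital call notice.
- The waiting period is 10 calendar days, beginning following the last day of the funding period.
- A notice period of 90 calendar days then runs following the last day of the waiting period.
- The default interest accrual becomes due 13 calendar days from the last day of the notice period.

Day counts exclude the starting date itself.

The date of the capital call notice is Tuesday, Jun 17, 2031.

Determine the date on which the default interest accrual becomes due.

Adding 23 calendar days to Jun 17, 2031 gives Jul 10, 2031, which is the last day of the funding period.
Adding 10 calendar days to Jul 10, 2031 gives Jul 20, 2031, which is the last day of the waiting period.
Adding 90 calendar days to Jul 20, 2031 gives Oct 18, 2031, which is the last day of the notice period.
The date on which the default interest accrual becomes due: Oct 18, 2031 + 13 days = Oct 31, 2031.

Oct 31, 2031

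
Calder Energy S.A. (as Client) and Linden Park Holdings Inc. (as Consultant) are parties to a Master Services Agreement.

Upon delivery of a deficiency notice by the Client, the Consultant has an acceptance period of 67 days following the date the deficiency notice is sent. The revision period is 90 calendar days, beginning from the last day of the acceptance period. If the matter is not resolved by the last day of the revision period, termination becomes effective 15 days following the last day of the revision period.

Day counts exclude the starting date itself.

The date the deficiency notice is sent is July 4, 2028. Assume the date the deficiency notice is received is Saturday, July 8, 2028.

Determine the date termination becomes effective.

December 23, 2028

Adding 67 calendar days to July 4, 2028 gives September 9, 2028, which is the last day of the acceptance period.
The last day of the revision period: September 9, 2028 + 90 days = December 8, 2028.
The date termination becomes effective: 15 calendar days after December 8, 2028 is December 23, 2028.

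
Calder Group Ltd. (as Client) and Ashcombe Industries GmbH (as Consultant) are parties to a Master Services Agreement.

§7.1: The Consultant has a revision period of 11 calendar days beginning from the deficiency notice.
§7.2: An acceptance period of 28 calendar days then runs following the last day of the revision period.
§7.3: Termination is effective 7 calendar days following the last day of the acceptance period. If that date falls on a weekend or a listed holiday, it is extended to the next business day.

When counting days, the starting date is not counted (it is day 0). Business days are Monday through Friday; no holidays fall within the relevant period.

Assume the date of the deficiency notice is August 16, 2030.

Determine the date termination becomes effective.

The last day of the revision period: August 16, 2030 + 11 days = August 27, 2030.
Adding 28 calendar days to August 27, 2030 gives September 24, 2030, which is the last day of the acceptance period.
The date termination becomes effective: September 24, 2030 + 7 days = October 1, 2030. October 1, 2030 is a Tuesday, so no roll-forward applies.

October 1, 2030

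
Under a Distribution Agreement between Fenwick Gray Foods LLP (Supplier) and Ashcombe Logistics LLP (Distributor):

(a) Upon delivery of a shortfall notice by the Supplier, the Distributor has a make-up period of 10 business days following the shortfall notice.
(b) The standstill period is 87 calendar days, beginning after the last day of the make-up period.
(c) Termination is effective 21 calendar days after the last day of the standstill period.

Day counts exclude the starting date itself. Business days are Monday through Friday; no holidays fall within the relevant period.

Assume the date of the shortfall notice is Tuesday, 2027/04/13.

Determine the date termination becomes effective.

2027/08/13

From Tuesday, 2027/04/13, 10 business days (Apr 14, Apr 15, Apr 16, Apr 19, Apr 20, Apr 21, Apr 22, Apr 23, Apr 26, Apr 27, skipping weekends) brings us to Tuesday, 2027/04/27, which is the last day of the make-up period.
The last day of the standstill period: 87 calendar days after 2027/04/27 is 2027/07/23.
The date termination becomes effective: 2027/07/23 + 21 days = 2027/08/13.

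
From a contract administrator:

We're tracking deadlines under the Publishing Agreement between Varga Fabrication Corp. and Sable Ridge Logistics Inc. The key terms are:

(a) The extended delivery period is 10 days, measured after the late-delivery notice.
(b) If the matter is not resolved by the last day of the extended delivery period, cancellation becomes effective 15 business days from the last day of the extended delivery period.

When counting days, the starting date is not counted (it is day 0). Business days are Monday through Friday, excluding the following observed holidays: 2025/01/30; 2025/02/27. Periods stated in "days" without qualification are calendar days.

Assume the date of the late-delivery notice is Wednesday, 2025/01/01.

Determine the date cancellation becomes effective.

The last day of the extended delivery period: 10 calendar days after 2025/01/01 is 2025/01/11.
From Saturday, 2025/01/11, 15 business days (Jan 13, Jan 14, Jan 15, Jan 16, …, Jan 29, Jan 31, Feb 3, skipping weekends and the listed holiday on Jan 30) brings us to Monday, 2025/02/03, which is the date cancellation becomes effective.

2025/02/03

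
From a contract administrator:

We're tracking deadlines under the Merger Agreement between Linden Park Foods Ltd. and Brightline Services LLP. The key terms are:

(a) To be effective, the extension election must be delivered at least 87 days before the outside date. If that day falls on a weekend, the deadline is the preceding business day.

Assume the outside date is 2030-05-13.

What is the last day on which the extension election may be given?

2030-02-15

Counting back 87 calendar days from 2030-05-13 gives 2030-02-15. That is a Friday, so no adjustment is needed.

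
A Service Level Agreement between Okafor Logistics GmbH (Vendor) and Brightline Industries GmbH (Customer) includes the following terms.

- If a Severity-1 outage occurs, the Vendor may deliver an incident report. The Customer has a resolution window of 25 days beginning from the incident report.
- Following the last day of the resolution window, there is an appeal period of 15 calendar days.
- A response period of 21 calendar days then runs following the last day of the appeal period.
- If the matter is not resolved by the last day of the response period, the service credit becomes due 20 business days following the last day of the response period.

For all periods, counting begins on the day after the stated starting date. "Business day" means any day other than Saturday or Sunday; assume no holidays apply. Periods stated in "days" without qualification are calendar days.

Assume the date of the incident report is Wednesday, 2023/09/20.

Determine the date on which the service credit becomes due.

Adding 25 calendar days to 2023/09/20 gives 2023/10/15, which is the last day of the resolution window.
The last day of the appeal period: 2023/10/15 + 15 days = 2023/10/30.
The last day of the response period: 2023/10/30 + 21 days = 2023/11/20.
The date on which the service credit becomes due: 20 business days after Monday, 2023/11/20, skipping weekends — Nov 21, Nov 22, Nov 23, Nov 24, …, Dec 14, Dec 15, Dec 18 — lands on Monday, 2023/12/18.

2023/12/18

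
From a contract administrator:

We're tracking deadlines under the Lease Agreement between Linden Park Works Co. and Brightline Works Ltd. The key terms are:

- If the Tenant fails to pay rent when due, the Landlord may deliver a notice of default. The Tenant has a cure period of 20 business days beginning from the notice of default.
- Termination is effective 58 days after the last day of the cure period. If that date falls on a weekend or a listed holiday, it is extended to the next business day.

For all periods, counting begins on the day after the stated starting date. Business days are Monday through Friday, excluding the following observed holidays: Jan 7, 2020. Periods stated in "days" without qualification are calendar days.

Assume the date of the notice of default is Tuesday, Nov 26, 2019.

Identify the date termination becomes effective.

The last day of the cure period: counting 20 business days from Tuesday, Nov 26, 2019 (Nov 27, Nov 28, Nov 29, Dec 2, …, Dec 20, Dec 23, Dec 24, skipping weekends) reaches Tuesday, Dec 24, 2019.
Adding 58 calendar days to Dec 24, 2019 gives Feb 20, 2020, which is the date termination becomes effective. Feb 20, 2020 is a Thursday and is not a listed holiday, so no roll-forward applies.

Feb 20, 2020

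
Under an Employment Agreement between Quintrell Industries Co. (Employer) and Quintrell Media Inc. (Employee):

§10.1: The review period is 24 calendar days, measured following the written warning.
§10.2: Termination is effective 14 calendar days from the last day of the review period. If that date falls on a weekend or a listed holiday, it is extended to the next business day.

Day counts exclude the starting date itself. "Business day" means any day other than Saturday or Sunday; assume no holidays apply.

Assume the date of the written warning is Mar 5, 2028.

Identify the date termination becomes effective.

The last day of the review period: Mar 5, 2028 + 24 days = Mar 29, 2028.
Adding 14 calendar days to Mar 29, 2028 gives Apr 12, 2028, which is the date termination becomes effective. Apr 12, 2028 is a Wednesday, so no roll-forward applies.

Apr 12, 2028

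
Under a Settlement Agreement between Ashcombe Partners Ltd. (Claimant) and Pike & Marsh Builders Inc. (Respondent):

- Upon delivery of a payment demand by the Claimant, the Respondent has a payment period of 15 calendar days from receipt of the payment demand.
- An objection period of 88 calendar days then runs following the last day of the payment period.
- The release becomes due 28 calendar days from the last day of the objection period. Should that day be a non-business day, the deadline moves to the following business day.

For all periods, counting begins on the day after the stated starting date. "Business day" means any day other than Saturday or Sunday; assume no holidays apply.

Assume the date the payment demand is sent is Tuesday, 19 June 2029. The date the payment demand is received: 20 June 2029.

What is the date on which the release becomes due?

29 October 2029

The last day of the payment period: 15 calendar days after 20 June 2029 is 5 July 2029.
The last day of the objection period: 5 July 2029 + 88 days = 1 October 2029.
Adding 28 calendar days to 1 October 2029 gives 29 October 2029, which is the date on which the release becomes due. 29 October 2029 is a Monday, so no roll-forward applies.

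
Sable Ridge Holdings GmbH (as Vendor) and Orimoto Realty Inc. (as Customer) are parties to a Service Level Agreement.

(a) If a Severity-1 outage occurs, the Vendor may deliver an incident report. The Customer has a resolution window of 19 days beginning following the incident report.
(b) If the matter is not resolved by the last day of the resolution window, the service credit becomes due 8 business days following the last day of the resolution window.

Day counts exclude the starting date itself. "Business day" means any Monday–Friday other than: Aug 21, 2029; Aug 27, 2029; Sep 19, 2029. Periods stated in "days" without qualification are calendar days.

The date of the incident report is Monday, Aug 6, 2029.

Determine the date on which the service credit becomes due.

The last day of the resolution window: 19 calendar days after Aug 6, 2029 is Aug 25, 2029.
From Saturday, Aug 25, 2029, 8 business days (Aug 28, Aug 29, Aug 30, Aug 31, Sep 3, Sep 4, Sep 5, Sep 6, skipping weekends and the listed holiday on Aug 27) brings us to Thursday, Sep 6, 2029, which is the date on which the service credit becomes due.

Sep 6, 2029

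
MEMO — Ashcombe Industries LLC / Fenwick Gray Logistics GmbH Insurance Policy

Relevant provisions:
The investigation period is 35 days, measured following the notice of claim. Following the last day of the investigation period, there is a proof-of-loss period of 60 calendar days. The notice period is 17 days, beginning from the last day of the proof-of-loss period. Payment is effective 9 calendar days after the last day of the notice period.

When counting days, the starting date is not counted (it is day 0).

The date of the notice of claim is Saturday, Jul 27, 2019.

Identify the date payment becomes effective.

Nov 25, 2019

Adding 35 calendar days to Jul 27, 2019 gives Aug 31, 2019, which is the last day of the investigation period.
The last day of the proof-of-loss period: 60 calendar days after Aug 31, 2019 is Oct 30, 2019.
The last day of the notice period: Oct 30, 2019 + 17 days = Nov 16, 2019.
Adding 9 calendar days to Nov 16, 2019 gives Nov 25, 2019, which is the date payment becomes effective.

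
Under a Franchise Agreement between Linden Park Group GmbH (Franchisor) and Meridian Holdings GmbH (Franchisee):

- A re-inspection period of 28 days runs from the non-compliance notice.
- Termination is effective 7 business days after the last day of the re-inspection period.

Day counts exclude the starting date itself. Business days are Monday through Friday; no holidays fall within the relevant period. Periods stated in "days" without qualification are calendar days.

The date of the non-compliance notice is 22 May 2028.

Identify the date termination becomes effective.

28 June 2028

The last day of the re-inspection period: 22 May 2028 + 28 days = 19 June 2028.
The date termination becomes effective: counting 7 business days from Monday, 19 June 2028 (Jun 20, Jun 21, Jun 22, Jun 23, Jun 26, Jun 27, Jun 28, skipping weekends) reaches Wednesday, 28 June 2028.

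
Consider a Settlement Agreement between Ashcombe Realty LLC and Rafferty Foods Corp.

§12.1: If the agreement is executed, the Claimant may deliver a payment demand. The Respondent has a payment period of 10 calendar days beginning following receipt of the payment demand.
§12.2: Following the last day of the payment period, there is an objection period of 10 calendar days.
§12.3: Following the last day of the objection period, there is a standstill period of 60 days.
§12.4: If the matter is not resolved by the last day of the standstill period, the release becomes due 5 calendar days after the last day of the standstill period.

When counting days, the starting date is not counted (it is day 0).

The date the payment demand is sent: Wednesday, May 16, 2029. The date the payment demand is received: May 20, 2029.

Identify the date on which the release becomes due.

August 13, 2029

The last day of the payment period: 10 calendar days after May 20, 2029 is May 30, 2029.
The last day of the objection period: 10 calendar days after May 30, 2029 is June 9, 2029.
The last day of the standstill period: June 9, 2029 + 60 days = August 8, 2029.
Adding 5 calendar days to August 8, 2029 gives August 13, 2029, which is the date on which the release becomes due.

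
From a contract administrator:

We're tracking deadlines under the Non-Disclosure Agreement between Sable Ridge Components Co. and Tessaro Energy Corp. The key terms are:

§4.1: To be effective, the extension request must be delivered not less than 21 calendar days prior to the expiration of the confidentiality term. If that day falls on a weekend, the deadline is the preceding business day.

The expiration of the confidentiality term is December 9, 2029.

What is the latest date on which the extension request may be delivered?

December 9, 2029 minus 21 days is November 18, 2029. That is a Sunday, so the deadline moves back to Friday, November 16, 2029.

November 16, 2029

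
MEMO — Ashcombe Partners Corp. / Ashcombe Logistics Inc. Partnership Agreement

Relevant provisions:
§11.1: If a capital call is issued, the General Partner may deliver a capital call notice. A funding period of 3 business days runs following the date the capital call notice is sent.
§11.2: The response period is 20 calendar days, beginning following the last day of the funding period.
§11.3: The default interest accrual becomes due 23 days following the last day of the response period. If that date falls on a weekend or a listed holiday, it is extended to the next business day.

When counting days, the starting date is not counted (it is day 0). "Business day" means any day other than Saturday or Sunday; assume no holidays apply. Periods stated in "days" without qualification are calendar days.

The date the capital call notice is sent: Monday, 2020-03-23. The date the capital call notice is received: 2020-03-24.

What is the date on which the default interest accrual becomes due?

2020-05-08

From Monday, 2020-03-23, 3 business days (Mar 24, Mar 25, Mar 26, skipping weekends) brings us to Thursday, 2020-03-26, which is the last day of the funding period.
The last day of the response period: 2020-03-26 + 20 days = 2020-04-15.
The date on which the default interest accrual becomes due: 23 calendar days after 2020-04-15 is 2020-05-08. 2020-05-08 is a Friday, so no roll-forward applies.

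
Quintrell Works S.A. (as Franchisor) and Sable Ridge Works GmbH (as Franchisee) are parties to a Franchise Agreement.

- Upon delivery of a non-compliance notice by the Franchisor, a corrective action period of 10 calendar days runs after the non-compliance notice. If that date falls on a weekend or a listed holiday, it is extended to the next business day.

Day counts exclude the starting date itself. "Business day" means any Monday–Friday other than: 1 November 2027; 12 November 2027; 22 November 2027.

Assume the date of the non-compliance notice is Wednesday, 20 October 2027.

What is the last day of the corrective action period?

Adding 10 calendar days to 20 October 2027 gives 30 October 2027, which is the last day of the corrective action period. That falls on a Saturday, so it rolls to the next business day, Tuesday, 2 November 2027.

2 November 2027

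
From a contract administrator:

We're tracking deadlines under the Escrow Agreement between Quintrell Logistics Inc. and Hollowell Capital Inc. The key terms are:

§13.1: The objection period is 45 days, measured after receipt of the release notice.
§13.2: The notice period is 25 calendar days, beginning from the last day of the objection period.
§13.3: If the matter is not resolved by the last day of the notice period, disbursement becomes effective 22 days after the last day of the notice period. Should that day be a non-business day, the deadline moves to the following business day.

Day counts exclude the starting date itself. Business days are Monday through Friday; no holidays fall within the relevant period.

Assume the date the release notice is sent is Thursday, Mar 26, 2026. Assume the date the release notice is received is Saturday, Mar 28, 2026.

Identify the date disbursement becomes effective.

Jun 29, 2026

Adding 45 calendar days to Mar 28, 2026 gives May 12, 2026, which is the last day of the objection period.
Adding 25 calendar days to May 12, 2026 gives Jun 6, 2026, which is the last day of the notice period.
The date disbursement becomes effective: 22 calendar days after Jun 6, 2026 is Jun 28, 2026. That falls on a Sunday, so it rolls to the next business day, Monday, Jun 29, 2026.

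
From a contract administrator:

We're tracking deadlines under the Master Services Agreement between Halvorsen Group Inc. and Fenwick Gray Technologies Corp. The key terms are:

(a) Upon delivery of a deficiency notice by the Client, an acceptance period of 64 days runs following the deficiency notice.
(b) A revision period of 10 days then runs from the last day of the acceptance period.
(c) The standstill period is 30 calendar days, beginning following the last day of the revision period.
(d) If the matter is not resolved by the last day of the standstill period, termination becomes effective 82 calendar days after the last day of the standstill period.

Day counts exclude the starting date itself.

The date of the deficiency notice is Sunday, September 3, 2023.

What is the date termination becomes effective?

March 7, 2024

The last day of the acceptance period: September 3, 2023 + 64 days = November 6, 2023.
The last day of the revision period: 10 calendar days after November 6, 2023 is November 16, 2023.
The last day of the standstill period: November 16, 2023 + 30 days = December 16, 2023.
The date termination becomes effective: December 16, 2023 + 82 days = March 7, 2024.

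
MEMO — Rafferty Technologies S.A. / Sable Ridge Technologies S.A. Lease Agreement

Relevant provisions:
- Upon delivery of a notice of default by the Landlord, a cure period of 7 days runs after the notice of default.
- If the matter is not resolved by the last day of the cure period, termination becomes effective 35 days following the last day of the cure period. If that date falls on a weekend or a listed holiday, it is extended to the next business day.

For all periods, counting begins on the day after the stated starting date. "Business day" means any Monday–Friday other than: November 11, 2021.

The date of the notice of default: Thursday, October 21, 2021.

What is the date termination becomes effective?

The last day of the cure period: October 21, 2021 + 7 days = October 28, 2021.
The date termination becomes effective: October 28, 2021 + 35 days = December 2, 2021. December 2, 2021 is a Thursday and is not a listed holiday, so no roll-forward applies.

December 2, 2021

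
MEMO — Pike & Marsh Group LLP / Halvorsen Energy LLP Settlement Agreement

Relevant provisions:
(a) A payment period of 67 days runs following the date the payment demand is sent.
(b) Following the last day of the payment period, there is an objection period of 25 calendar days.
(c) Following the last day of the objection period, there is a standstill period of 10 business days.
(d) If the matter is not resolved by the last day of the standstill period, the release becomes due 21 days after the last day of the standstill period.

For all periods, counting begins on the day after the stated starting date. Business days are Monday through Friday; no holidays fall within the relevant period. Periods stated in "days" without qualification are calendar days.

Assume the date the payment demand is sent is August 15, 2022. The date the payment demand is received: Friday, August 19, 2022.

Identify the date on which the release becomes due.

The last day of the payment period: 67 calendar days after August 15, 2022 is October 21, 2022.
The last day of the objection period: 25 calendar days after October 21, 2022 is November 15, 2022.
The last day of the standstill period: counting 10 business days from Tuesday, November 15, 2022 (Nov 16, Nov 17, Nov 18, Nov 21, Nov 22, Nov 23, Nov 24, Nov 25, Nov 28, Nov 29, skipping weekends) reaches Tuesday, November 29, 2022.
The date on which the release becomes due: 21 calendar days after November 29, 2022 is December 20, 2022.

December 20, 2022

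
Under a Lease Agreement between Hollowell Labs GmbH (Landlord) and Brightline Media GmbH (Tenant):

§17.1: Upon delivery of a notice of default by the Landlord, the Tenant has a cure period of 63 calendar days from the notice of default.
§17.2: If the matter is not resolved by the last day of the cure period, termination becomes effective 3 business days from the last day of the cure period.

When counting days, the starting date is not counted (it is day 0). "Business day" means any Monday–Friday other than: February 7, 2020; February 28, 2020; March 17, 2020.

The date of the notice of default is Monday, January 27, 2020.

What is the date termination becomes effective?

Adding 63 calendar days to January 27, 2020 gives March 30, 2020, which is the last day of the cure period.
The date termination becomes effective: 3 business days after Monday, March 30, 2020, skipping weekends — Mar 31, Apr 1, Apr 2 — lands on Thursday, April 2, 2020.

April 2, 2020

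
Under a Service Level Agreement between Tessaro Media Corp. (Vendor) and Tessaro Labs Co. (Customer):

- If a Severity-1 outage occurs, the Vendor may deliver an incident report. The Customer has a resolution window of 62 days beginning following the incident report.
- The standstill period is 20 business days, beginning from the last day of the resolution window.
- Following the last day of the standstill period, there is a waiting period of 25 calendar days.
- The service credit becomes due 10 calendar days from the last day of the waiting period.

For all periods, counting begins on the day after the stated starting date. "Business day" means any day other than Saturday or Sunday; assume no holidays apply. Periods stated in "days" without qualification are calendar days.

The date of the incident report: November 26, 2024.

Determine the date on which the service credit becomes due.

March 31, 2025

The last day of the resolution window: November 26, 2024 + 62 days = January 27, 2025.
The last day of the standstill period: 20 business days after Monday, January 27, 2025, skipping weekends — Jan 28, Jan 29, Jan 30, Jan 31, …, Feb 20, Feb 21, Feb 24 — lands on Monday, February 24, 2025.
The last day of the waiting period: 25 calendar days after February 24, 2025 is March 21, 2025.
The date on which the service credit becomes due: 10 calendar days after March 21, 2025 is March 31, 2025.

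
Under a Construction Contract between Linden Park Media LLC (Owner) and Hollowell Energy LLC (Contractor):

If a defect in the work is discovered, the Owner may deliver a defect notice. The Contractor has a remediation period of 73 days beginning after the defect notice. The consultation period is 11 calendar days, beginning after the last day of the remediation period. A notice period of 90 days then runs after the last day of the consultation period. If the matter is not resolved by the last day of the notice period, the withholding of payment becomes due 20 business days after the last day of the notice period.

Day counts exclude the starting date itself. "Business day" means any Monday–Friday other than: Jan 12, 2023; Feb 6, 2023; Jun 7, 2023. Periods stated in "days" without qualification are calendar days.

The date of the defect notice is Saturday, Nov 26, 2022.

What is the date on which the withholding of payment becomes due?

Jun 19, 2023

The last day of the remediation period: Nov 26, 2022 + 73 days = Feb 7, 2023.
Adding 11 calendar days to Feb 7, 2023 gives Feb 18, 2023, which is the last day of the consultation period.
The last day of the notice period: Feb 18, 2023 + 90 days = May 19, 2023.
The date on which the withholding of payment becomes due: counting 20 business days from Friday, May 19, 2023 (May 22, May 23, May 24, May 25, …, Jun 15, Jun 16, Jun 19, skipping weekends and the listed holiday on Jun 7) reaches Monday, Jun 19, 2023.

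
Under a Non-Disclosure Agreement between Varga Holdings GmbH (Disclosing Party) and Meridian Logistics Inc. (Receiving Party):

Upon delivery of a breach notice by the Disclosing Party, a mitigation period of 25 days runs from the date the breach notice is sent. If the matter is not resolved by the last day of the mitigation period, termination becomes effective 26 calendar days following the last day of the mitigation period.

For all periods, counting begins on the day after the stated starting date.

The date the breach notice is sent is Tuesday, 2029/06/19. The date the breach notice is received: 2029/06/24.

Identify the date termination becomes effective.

2029/08/09

The last day of the mitigation period: 25 calendar days after 2029/06/19 is 2029/07/14.
Adding 26 calendar days to 2029/07/14 gives 2029/08/09, which is the date termination becomes effective.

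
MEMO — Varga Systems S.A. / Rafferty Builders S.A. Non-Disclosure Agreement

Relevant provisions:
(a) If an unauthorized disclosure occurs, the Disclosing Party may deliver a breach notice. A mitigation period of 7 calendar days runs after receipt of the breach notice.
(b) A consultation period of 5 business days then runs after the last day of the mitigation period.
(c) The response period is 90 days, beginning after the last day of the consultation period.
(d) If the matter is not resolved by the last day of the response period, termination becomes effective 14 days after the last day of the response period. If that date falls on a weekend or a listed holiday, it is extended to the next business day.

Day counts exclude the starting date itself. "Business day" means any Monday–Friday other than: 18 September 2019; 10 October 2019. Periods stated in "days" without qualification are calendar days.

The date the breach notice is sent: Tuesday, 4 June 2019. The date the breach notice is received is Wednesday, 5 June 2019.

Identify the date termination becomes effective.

The last day of the mitigation period: 5 June 2019 + 7 days = 12 June 2019.
The last day of the consultation period: 5 business days after Wednesday, 12 June 2019, skipping weekends — Jun 13, Jun 14, Jun 17, Jun 18, Jun 19 — lands on Wednesday, 19 June 2019.
The last day of the response period: 90 calendar days after 19 June 2019 is 17 September 2019.
Adding 14 calendar days to 17 September 2019 gives 1 October 2019, which is the date termination becomes effective. 1 October 2019 is a Tuesday and is not a listed holiday, so no roll-forward applies.

1 October 2019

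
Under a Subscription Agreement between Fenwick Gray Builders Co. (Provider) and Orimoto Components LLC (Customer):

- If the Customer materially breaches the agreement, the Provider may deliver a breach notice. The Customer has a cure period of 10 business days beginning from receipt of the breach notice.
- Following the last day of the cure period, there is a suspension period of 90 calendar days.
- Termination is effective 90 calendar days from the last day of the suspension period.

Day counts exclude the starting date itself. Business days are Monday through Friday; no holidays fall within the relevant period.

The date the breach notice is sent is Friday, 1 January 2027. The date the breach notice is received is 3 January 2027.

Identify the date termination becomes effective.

14 July 2027

The last day of the cure period: 10 business days after Sunday, 3 January 2027, skipping weekends — Jan 4, Jan 5, Jan 6, Jan 7, Jan 8, Jan 11, Jan 12, Jan 13, Jan 14, Jan 15 — lands on Friday, 15 January 2027.
The last day of the suspension period: 90 calendar days after 15 January 2027 is 15 April 2027.
The date termination becomes effective: 15 April 2027 + 90 days = 14 July 2027.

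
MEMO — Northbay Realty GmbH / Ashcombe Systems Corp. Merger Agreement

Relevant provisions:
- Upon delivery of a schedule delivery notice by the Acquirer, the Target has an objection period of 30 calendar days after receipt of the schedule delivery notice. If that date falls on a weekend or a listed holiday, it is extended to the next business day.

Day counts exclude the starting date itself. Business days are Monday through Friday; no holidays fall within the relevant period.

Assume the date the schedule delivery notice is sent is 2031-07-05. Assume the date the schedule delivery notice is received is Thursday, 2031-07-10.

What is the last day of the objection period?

2031-08-11

The last day of the objection period: 2031-07-10 + 30 days = 2031-08-09. That falls on a Saturday, so it rolls to the next business day, Monday, 2031-08-11.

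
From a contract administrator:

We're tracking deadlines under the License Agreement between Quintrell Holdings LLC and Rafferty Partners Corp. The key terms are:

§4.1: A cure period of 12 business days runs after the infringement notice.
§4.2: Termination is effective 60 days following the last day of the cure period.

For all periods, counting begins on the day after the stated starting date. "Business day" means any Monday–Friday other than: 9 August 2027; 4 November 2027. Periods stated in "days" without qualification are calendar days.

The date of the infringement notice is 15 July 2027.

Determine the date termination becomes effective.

1 October 2027

The last day of the cure period: counting 12 business days from Thursday, 15 July 2027 (Jul 16, Jul 19, Jul 20, Jul 21, …, Jul 29, Jul 30, Aug 2, skipping weekends) reaches Monday, 2 August 2027.
The date termination becomes effective: 60 calendar days after 2 August 2027 is 1 October 2027.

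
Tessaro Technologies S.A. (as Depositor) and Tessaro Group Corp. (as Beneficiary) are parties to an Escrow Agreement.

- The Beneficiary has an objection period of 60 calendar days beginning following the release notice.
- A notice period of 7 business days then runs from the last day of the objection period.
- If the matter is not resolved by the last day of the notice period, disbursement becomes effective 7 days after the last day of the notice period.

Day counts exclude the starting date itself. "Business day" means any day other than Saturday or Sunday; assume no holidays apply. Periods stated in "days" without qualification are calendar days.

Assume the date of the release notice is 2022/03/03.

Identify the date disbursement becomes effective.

The last day of the objection period: 2022/03/03 + 60 days = 2022/05/02.
From Monday, 2022/05/02, 7 business days (May 3, May 4, May 5, May 6, May 9, May 10, May 11, skipping weekends) brings us to Wednesday, 2022/05/11, which is the last day of the notice period.
Adding 7 calendar days to 2022/05/11 gives 2022/05/18, which is the date disbursement becomes effective.

2022/05/18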